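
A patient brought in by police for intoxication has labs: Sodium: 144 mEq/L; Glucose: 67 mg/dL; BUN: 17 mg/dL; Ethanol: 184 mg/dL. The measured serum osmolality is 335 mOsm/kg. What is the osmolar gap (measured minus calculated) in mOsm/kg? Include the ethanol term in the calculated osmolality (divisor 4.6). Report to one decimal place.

-2.8 mOsm/kg

Calculated osmolality = 2·Na + glucose/18 + BUN/2.8 + ethanol/4.6
= 2·144 + 67/18 + 17/2.8 + 184/4.6
= 288 + 3.72 + 6.07 + 40
= 337.79 mOsm/kg ≈ 337.8 mOsm/kg
Osmolar gap = measured − calculated = 335 − 337.8 = -2.8 mOsm/kg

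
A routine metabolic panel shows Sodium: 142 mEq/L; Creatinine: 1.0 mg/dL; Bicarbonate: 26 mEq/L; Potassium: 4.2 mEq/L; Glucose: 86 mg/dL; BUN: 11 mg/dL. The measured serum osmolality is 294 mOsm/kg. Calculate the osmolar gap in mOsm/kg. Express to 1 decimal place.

Calculated osmolality = 2·Na + glucose/18 + BUN/2.8
= 2·142 + 86/18 + 11/2.8
= 284 + 4.78 + 3.93
= 292.71 mOsm/kg ≈ 292.7 mOsm/kg
Osmolar gap = measured − calculated = 294 − 292.7 = 1.3 mOsm/kg

1.3 mOsm/kg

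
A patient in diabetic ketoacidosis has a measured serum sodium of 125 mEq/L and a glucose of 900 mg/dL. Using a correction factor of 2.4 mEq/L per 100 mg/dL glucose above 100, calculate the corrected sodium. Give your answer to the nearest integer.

144 mEq/L

Corrected Na = measured Na + 2.4 · (glucose − 100)/100
= 125 + 2.4 · (900 − 100)/100
= 125 + 19.2
= 144.2 mEq/L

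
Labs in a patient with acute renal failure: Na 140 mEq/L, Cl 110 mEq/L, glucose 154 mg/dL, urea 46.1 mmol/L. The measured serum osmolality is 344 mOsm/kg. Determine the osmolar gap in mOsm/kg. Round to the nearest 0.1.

Calculated osmolality = 2·Na + glucose/18 + urea
= 2·140 + 154/18 + 46.1
= 280 + 8.56 + 46.10
= 334.66 mOsm/kg ≈ 334.7 mOsm/kg
Osmolar gap = measured − calculated = 344 − 334.7 = 9.3 mOsm/kg

9.3 mOsm/kg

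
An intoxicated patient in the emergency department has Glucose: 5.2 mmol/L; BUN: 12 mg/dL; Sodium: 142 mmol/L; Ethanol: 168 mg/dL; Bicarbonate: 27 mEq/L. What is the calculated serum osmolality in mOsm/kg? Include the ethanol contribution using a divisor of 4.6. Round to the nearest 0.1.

330.0 mOsm/kg

Calculated osmolality = 2·Na + glucose + BUN/2.8 + ethanol/4.6
= 2·142 + 5.2 + 12/2.8 + 168/4.6
= 284 + 5.20 + 4.29 + 36.52
= 330.01 mOsm/kg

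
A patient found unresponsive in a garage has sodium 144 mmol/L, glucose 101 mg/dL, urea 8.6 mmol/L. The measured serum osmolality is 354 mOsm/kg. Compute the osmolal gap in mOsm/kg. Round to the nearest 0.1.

51.8 mOsm/kg

Calculated osmolality = 2·Na + glucose/18 + urea
= 2·144 + 101/18 + 8.6
= 288 + 5.61 + 8.60
= 302.21 mOsm/kg ≈ 302.2 mOsm/kg
Osmolar gap = measured − calculated = 354 − 302.2 = 51.8 mOsm/kg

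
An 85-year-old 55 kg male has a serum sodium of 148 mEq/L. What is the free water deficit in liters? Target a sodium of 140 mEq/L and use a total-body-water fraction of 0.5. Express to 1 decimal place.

TBW = 0.5 · 55 = 27.5 L
Free water deficit = TBW · (Na/140 − 1)
= 27.5 · (148/140 − 1)
= 27.5 · 0.0571
= 1.57 L

1.6 L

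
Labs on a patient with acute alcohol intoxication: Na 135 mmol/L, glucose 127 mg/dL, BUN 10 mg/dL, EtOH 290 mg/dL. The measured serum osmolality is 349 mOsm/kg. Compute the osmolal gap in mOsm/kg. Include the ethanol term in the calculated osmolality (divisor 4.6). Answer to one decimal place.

5.3 mOsm/kg

Calculated osmolality = 2·Na + glucose/18 + BUN/2.8 + ethanol/4.6
= 2·135 + 127/18 + 10/2.8 + 290/4.6
= 270 + 7.06 + 3.57 + 63.04
= 343.67 mOsm/kg ≈ 343.7 mOsm/kg
Osmolar gap = measured − calculated = 349 − 343.7 = 5.3 mOsm/kg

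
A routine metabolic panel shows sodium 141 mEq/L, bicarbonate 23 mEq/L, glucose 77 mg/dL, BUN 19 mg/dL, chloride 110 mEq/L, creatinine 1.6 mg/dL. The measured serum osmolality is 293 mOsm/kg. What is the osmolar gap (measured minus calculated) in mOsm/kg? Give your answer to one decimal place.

Calculated osmolality = 2·Na + glucose/18 + BUN/2.8
= 2·141 + 77/18 + 19/2.8
= 282 + 4.28 + 6.79
= 293.07 mOsm/kg ≈ 293.1 mOsm/kg
Osmolar gap = measured − calculated = 293 − 293.1 = -0.1 mOsm/kg

-0.1 mOsm/kg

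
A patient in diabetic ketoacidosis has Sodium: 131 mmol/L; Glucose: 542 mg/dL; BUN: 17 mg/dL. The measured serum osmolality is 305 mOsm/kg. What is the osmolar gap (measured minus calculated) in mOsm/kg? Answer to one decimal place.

6.8 mOsm/kg

Calculated osmolality = 2·Na + glucose/18 + BUN/2.8
= 2·131 + 542/18 + 17/2.8
= 262 + 30.11 + 6.07
= 298.18 mOsm/kg ≈ 298.2 mOsm/kg
Osmolar gap = measured − calculated = 305 − 298.2 = 6.8 mOsm/kg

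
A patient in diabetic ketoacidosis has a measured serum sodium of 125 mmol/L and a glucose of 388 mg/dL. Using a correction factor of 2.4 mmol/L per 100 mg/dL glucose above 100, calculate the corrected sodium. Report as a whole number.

Corrected Na = measured Na + 2.4 · (glucose − 100)/100
= 125 + 2.4 · (388 − 100)/100
= 125 + 6.9
= 131.9 mmol/L

132 mmol/L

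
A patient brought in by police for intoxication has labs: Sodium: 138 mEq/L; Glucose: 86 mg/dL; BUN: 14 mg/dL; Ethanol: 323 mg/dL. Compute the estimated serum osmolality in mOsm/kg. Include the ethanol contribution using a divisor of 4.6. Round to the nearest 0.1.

Calculated osmolality = 2·Na + glucose/18 + BUN/2.8 + ethanol/4.6
= 2·138 + 86/18 + 14/2.8 + 323/4.6
= 276 + 4.78 + 5 + 70.22
= 356 mOsm/kg

356.0 mOsm/kg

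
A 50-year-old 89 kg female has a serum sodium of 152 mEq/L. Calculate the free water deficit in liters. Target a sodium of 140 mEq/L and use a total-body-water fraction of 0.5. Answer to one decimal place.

TBW = 0.5 · 89 = 44.5 L
Free water deficit = TBW · (Na/140 − 1)
= 44.5 · (152/140 − 1)
= 44.5 · 0.0857
= 3.81 L

3.8 L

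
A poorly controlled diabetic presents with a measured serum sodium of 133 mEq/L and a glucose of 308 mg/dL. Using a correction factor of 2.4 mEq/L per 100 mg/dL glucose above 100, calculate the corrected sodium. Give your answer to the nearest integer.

Corrected Na = measured Na + 2.4 · (glucose − 100)/100
= 133 + 2.4 · (308 − 100)/100
= 133 + 5
= 138 mEq/L

138 mEq/L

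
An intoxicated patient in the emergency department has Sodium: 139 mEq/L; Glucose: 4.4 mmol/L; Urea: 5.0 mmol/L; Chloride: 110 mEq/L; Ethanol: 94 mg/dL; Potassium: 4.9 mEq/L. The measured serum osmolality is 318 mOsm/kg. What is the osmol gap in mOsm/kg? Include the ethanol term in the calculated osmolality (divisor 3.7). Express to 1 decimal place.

5.2 mOsm/kg

Calculated osmolality = 2·Na + glucose + urea + ethanol/3.7
= 2·139 + 4.4 + 5 + 94/3.7
= 278 + 4.40 + 5 + 25.41
= 312.81 mOsm/kg ≈ 312.8 mOsm/kg
Osmolar gap = measured − calculated = 318 − 312.8 = 5.2 mOsm/kg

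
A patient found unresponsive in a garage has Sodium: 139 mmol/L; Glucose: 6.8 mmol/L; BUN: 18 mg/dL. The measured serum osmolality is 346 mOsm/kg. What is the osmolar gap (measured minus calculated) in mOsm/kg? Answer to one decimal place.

54.8 mOsm/kg

Calculated osmolality = 2·Na + glucose + BUN/2.8
= 2·139 + 6.8 + 18/2.8
= 278 + 6.80 + 6.43
= 291.23 mOsm/kg ≈ 291.2 mOsm/kg
Osmolar gap = measured − calculated = 346 − 291.2 = 54.8 mOsm/kg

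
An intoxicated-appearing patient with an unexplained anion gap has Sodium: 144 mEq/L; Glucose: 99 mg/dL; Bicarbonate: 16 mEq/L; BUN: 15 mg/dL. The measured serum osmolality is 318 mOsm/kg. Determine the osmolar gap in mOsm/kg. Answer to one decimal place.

19.1 mOsm/kg

Calculated osmolality = 2·Na + glucose/18 + BUN/2.8
= 2·144 + 99/18 + 15/2.8
= 288 + 5.50 + 5.36
= 298.86 mOsm/kg ≈ 298.9 mOsm/kg
Osmolar gap = measured − calculated = 318 − 298.9 = 19.1 mOsm/kg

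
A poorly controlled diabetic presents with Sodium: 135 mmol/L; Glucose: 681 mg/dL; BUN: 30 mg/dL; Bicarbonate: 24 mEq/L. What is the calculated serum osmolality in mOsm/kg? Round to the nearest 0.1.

318.5 mOsm/kg

Calculated osmolality = 2·Na + glucose/18 + BUN/2.8
= 2·135 + 681/18 + 30/2.8
= 270 + 37.83 + 10.71
= 318.54 mOsm/kg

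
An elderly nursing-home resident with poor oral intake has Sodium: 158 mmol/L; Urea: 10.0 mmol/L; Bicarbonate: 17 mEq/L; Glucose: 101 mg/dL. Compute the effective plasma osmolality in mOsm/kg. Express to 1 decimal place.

321.6 mOsm/kg

Effective osmolality excludes urea (freely permeant across cell membranes):
2·Na + glucose/18
= 2·158 + 101/18
= 316 + 5.61
= 321.61 mOsm/kg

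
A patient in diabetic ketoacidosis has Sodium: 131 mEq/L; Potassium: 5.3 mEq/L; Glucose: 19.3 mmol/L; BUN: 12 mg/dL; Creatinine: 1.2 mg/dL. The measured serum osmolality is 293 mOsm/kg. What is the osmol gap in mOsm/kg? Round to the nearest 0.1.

7.4 mOsm/kg

Calculated osmolality = 2·Na + glucose + BUN/2.8
= 2·131 + 19.3 + 12/2.8
= 262 + 19.30 + 4.29
= 285.59 mOsm/kg ≈ 285.6 mOsm/kg
Osmolar gap = measured − calculated = 293 − 285.6 = 7.4 mOsm/kg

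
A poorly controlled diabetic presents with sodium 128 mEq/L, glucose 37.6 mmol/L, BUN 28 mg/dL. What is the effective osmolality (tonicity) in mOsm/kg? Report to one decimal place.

Effective osmolality excludes urea (freely permeant across cell membranes):
2·Na + glucose
= 2·128 + 37.6
= 256 + 37.6
= 293.6 mOsm/kg

293.6 mOsm/kg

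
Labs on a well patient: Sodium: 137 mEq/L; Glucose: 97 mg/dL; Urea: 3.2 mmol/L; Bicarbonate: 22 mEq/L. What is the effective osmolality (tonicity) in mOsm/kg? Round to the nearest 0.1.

Effective osmolality excludes urea (freely permeant across cell membranes):
2·Na + glucose/18
= 2·137 + 97/18
= 274 + 5.39
= 279.39 mOsm/kg

279.4 mOsm/kg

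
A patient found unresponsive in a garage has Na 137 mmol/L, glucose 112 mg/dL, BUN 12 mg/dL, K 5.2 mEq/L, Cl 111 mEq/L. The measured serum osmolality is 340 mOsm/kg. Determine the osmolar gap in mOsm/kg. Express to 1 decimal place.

Calculated osmolality = 2·Na + glucose/18 + BUN/2.8
= 2·137 + 112/18 + 12/2.8
= 274 + 6.22 + 4.29
= 284.51 mOsm/kg ≈ 284.5 mOsm/kg
Osmolar gap = measured − calculated = 340 − 284.5 = 55.5 mOsm/kg

55.5 mOsm/kg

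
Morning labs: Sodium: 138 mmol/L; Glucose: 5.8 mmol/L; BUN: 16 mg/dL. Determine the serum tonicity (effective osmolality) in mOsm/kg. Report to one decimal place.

Effective osmolality excludes urea (freely permeant across cell membranes):
2·Na + glucose
= 2·138 + 5.8
= 276 + 5.8
= 281.8 mOsm/kg

281.8 mOsm/kg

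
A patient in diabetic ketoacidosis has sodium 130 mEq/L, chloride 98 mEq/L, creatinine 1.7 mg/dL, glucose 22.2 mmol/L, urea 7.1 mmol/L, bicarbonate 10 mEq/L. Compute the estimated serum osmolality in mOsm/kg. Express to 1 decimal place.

289.3 mOsm/kg

Calculated osmolality = 2·Na + glucose + urea
= 2·130 + 22.2 + 7.1
= 260 + 22.20 + 7.10
= 289.3 mOsm/kg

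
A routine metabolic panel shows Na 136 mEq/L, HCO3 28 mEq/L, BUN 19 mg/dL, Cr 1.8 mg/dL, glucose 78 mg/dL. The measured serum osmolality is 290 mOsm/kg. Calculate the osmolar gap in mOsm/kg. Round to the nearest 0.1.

Calculated osmolality = 2·Na + glucose/18 + BUN/2.8
= 2·136 + 78/18 + 19/2.8
= 272 + 4.33 + 6.79
= 283.12 mOsm/kg ≈ 283.1 mOsm/kg
Osmolar gap = measured − calculated = 290 − 283.1 = 6.9 mOsm/kg

6.9 mOsm/kg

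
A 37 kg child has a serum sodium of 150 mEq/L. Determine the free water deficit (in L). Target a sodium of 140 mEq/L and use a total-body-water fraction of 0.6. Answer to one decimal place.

TBW = 0.6 · 37 = 22.2 L
Free water deficit = TBW · (Na/140 − 1)
= 22.2 · (150/140 − 1)
= 22.2 · 0.0714
= 1.59 L

1.6 L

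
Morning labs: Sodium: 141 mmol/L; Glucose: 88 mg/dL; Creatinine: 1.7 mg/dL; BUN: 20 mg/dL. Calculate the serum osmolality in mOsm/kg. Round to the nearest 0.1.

294.0 mOsm/kg

Calculated osmolality = 2·Na + glucose/18 + BUN/2.8
= 2·141 + 88/18 + 20/2.8
= 282 + 4.89 + 7.14
= 294.03 mOsm/kg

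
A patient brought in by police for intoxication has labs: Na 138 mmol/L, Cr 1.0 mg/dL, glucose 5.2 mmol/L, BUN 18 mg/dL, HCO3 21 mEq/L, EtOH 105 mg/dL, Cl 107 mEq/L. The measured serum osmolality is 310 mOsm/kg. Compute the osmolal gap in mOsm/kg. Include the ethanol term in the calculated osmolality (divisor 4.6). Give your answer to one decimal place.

-0.5 mOsm/kg

Calculated osmolality = 2·Na + glucose + BUN/2.8 + ethanol/4.6
= 2·138 + 5.2 + 18/2.8 + 105/4.6
= 276 + 5.20 + 6.43 + 22.83
= 310.46 mOsm/kg ≈ 310.5 mOsm/kg
Osmolar gap = measured − calculated = 310 − 310.5 = -0.5 mOsm/kg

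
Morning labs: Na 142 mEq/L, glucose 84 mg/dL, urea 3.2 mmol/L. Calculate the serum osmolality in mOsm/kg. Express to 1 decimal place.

291.9 mOsm/kg

Calculated osmolality = 2·Na + glucose/18 + urea
= 2·142 + 84/18 + 3.2
= 284 + 4.67 + 3.20
= 291.87 mOsm/kg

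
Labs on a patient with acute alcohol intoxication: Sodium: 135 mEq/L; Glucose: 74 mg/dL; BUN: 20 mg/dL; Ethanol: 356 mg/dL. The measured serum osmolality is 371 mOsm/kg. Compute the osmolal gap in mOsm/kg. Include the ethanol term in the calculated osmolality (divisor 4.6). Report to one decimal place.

12.4 mOsm/kg

Calculated osmolality = 2·Na + glucose/18 + BUN/2.8 + ethanol/4.6
= 2·135 + 74/18 + 20/2.8 + 356/4.6
= 270 + 4.11 + 7.14 + 77.39
= 358.64 mOsm/kg ≈ 358.6 mOsm/kg
Osmolar gap = measured − calculated = 371 − 358.6 = 12.4 mOsm/kg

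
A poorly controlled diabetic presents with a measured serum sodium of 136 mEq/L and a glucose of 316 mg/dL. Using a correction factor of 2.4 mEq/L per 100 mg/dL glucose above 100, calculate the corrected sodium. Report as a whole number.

141 mEq/L

Corrected Na = measured Na + 2.4 · (glucose − 100)/100
= 136 + 2.4 · (316 − 100)/100
= 136 + 5.2
= 141.2 mEq/L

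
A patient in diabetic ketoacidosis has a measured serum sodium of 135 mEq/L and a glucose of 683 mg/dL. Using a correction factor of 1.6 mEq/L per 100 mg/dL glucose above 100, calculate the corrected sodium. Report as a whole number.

144 mEq/L

Corrected Na = measured Na + 1.6 · (glucose − 100)/100
= 135 + 1.6 · (683 − 100)/100
= 135 + 9.3
= 144.3 mEq/L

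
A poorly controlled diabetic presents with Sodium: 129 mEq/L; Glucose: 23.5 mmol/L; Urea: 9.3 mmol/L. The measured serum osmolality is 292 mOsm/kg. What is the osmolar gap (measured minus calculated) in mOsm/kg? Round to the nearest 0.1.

Calculated osmolality = 2·Na + glucose + urea
= 2·129 + 23.5 + 9.3
= 258 + 23.50 + 9.30
= 290.8 mOsm/kg ≈ 290.8 mOsm/kg
Osmolar gap = measured − calculated = 292 − 290.8 = 1.2 mOsm/kg

1.2 mOsm/kg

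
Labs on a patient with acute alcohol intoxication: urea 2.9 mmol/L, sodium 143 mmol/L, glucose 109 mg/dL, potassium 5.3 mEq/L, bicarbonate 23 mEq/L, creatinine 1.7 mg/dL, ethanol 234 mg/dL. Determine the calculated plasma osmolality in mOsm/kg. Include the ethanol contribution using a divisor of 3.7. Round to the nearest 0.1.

358.2 mOsm/kg

Calculated osmolality = 2·Na + glucose/18 + urea + ethanol/3.7
= 2·143 + 109/18 + 2.9 + 234/3.7
= 286 + 6.06 + 2.90 + 63.24
= 358.2 mOsm/kg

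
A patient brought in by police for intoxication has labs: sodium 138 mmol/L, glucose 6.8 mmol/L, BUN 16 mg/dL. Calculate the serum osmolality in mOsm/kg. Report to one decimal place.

288.5 mOsm/kg

Calculated osmolality = 2·Na + glucose + BUN/2.8
= 2·138 + 6.8 + 16/2.8
= 276 + 6.80 + 5.71
= 288.51 mOsm/kg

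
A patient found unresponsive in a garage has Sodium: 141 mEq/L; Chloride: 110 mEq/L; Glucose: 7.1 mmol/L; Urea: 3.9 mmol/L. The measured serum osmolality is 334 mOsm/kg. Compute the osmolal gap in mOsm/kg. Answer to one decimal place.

41.0 mOsm/kg

Calculated osmolality = 2·Na + glucose + urea
= 2·141 + 7.1 + 3.9
= 282 + 7.10 + 3.90
= 293 mOsm/kg ≈ 293.0 mOsm/kg
Osmolar gap = measured − calculated = 334 − 293.0 = 41.0 mOsm/kg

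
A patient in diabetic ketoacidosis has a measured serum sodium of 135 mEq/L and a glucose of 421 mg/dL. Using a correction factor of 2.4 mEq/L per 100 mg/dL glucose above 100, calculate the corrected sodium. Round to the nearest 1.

143 mEq/L

Corrected Na = measured Na + 2.4 · (glucose − 100)/100
= 135 + 2.4 · (421 − 100)/100
= 135 + 7.7
= 142.7 mEq/L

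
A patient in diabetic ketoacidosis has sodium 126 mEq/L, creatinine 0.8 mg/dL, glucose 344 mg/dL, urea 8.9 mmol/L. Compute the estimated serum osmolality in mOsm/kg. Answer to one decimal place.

280.0 mOsm/kg

Calculated osmolality = 2·Na + glucose/18 + urea
= 2·126 + 344/18 + 8.9
= 252 + 19.11 + 8.90
= 280.01 mOsm/kg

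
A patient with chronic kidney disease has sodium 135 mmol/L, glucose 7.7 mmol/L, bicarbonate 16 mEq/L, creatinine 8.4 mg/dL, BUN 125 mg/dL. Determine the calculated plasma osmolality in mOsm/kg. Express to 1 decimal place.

322.3 mOsm/kg

Calculated osmolality = 2·Na + glucose + BUN/2.8
= 2·135 + 7.7 + 125/2.8
= 270 + 7.70 + 44.64
= 322.34 mOsm/kg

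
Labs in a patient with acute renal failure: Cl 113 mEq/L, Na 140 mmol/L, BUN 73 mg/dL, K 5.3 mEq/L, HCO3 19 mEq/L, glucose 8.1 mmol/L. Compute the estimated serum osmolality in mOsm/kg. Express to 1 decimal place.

Calculated osmolality = 2·Na + glucose + BUN/2.8
= 2·140 + 8.1 + 73/2.8
= 280 + 8.10 + 26.07
= 314.17 mOsm/kg

314.2 mOsm/kg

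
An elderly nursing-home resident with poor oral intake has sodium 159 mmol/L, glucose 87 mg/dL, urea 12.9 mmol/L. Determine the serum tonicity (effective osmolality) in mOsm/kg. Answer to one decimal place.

322.8 mOsm/kg

Effective osmolality excludes urea (freely permeant across cell membranes):
2·Na + glucose/18
= 2·159 + 87/18
= 318 + 4.83
= 322.83 mOsm/kg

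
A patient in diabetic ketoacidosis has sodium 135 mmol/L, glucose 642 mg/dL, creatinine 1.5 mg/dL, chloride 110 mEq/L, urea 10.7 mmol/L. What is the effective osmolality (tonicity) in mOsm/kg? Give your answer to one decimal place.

Effective osmolality excludes urea (freely permeant across cell membranes):
2·Na + glucose/18
= 2·135 + 642/18
= 270 + 35.67
= 305.67 mOsm/kg

305.7 mOsm/kg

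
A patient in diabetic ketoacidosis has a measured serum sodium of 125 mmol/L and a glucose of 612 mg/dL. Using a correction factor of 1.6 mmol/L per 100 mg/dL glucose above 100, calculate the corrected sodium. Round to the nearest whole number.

133 mmol/L

Corrected Na = measured Na + 1.6 · (glucose − 100)/100
= 125 + 1.6 · (612 − 100)/100
= 125 + 8.2
= 133.2 mmol/L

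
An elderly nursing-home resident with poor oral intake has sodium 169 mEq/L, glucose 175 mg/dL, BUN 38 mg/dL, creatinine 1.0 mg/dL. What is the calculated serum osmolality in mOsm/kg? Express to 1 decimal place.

361.3 mOsm/kg

Calculated osmolality = 2·Na + glucose/18 + BUN/2.8
= 2·169 + 175/18 + 38/2.8
= 338 + 9.72 + 13.57
= 361.29 mOsm/kg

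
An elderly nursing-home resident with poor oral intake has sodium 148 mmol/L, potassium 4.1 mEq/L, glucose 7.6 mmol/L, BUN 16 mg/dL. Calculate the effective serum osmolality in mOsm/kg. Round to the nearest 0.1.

303.6 mOsm/kg

Effective osmolality excludes urea (freely permeant across cell membranes):
2·Na + glucose
= 2·148 + 7.6
= 296 + 7.6
= 303.6 mOsm/kg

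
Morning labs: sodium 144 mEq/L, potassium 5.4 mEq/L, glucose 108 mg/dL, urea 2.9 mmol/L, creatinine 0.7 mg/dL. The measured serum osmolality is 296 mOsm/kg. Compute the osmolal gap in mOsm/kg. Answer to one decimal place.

Calculated osmolality = 2·Na + glucose/18 + urea
= 2·144 + 108/18 + 2.9
= 288 + 6 + 2.90
= 296.9 mOsm/kg ≈ 296.9 mOsm/kg
Osmolar gap = measured − calculated = 296 − 296.9 = -0.9 mOsm/kg

-0.9 mOsm/kg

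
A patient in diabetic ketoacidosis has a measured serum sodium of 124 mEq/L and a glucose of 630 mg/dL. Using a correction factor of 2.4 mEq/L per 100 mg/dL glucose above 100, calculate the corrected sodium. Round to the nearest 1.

137 mEq/L

Corrected Na = measured Na + 2.4 · (glucose − 100)/100
= 124 + 2.4 · (630 − 100)/100
= 124 + 12.7
= 136.7 mEq/L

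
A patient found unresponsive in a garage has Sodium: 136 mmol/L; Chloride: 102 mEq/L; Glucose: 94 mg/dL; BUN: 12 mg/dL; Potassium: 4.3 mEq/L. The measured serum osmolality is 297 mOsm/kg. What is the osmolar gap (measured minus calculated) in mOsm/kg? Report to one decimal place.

Calculated osmolality = 2·Na + glucose/18 + BUN/2.8
= 2·136 + 94/18 + 12/2.8
= 272 + 5.22 + 4.29
= 281.51 mOsm/kg ≈ 281.5 mOsm/kg
Osmolar gap = measured − calculated = 297 − 281.5 = 15.5 mOsm/kg

15.5 mOsm/kg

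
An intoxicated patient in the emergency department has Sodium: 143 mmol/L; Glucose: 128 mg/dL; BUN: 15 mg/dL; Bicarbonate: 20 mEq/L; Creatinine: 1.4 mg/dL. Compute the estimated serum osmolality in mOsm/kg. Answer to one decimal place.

Calculated osmolality = 2·Na + glucose/18 + BUN/2.8
= 2·143 + 128/18 + 15/2.8
= 286 + 7.11 + 5.36
= 298.47 mOsm/kg

298.5 mOsm/kg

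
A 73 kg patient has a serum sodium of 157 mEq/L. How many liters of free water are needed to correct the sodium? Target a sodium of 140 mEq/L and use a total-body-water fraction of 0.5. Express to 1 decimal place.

TBW = 0.5 · 73 = 36.5 L
Free water deficit = TBW · (Na/140 − 1)
= 36.5 · (157/140 − 1)
= 36.5 · 0.1214
= 4.43 L

4.4 L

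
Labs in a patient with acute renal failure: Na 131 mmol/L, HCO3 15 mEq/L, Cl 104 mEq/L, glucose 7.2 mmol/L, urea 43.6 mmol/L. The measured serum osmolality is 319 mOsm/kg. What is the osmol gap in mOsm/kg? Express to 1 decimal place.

6.2 mOsm/kg

Calculated osmolality = 2·Na + glucose + urea
= 2·131 + 7.2 + 43.6
= 262 + 7.20 + 43.60
= 312.8 mOsm/kg ≈ 312.8 mOsm/kg
Osmolar gap = measured − calculated = 319 − 312.8 = 6.2 mOsm/kg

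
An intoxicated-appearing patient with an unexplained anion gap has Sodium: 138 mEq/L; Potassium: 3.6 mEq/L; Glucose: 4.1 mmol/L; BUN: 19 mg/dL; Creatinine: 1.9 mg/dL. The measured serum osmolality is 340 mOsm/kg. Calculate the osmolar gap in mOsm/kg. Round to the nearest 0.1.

Calculated osmolality = 2·Na + glucose + BUN/2.8
= 2·138 + 4.1 + 19/2.8
= 276 + 4.10 + 6.79
= 286.89 mOsm/kg ≈ 286.9 mOsm/kg
Osmolar gap = measured − calculated = 340 − 286.9 = 53.1 mOsm/kg

53.1 mOsm/kg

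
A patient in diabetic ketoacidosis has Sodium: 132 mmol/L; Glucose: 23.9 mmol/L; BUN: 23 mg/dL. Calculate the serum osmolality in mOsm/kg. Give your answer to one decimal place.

Calculated osmolality = 2·Na + glucose + BUN/2.8
= 2·132 + 23.9 + 23/2.8
= 264 + 23.90 + 8.21
= 296.11 mOsm/kg

296.1 mOsm/kg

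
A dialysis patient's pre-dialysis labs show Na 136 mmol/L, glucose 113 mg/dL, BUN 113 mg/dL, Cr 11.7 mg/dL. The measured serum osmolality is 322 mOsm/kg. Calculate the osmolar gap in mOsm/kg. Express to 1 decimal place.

Calculated osmolality = 2·Na + glucose/18 + BUN/2.8
= 2·136 + 113/18 + 113/2.8
= 272 + 6.28 + 40.36
= 318.64 mOsm/kg ≈ 318.6 mOsm/kg
Osmolar gap = measured − calculated = 322 − 318.6 = 3.4 mOsm/kg

3.4 mOsm/kg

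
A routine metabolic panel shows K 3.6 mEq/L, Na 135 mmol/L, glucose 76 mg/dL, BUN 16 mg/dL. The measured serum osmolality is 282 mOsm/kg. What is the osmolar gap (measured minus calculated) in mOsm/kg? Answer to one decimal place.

Calculated osmolality = 2·Na + glucose/18 + BUN/2.8
= 2·135 + 76/18 + 16/2.8
= 270 + 4.22 + 5.71
= 279.93 mOsm/kg ≈ 279.9 mOsm/kg
Osmolar gap = measured − calculated = 282 − 279.9 = 2.1 mOsm/kg

2.1 mOsm/kg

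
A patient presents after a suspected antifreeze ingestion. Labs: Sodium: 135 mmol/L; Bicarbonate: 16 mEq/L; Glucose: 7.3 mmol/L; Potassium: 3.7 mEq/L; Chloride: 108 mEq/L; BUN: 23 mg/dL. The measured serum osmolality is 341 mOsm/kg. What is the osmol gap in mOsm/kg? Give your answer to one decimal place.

55.5 mOsm/kg

Calculated osmolality = 2·Na + glucose + BUN/2.8
= 2·135 + 7.3 + 23/2.8
= 270 + 7.30 + 8.21
= 285.51 mOsm/kg ≈ 285.5 mOsm/kg
Osmolar gap = measured − calculated = 341 − 285.5 = 55.5 mOsm/kg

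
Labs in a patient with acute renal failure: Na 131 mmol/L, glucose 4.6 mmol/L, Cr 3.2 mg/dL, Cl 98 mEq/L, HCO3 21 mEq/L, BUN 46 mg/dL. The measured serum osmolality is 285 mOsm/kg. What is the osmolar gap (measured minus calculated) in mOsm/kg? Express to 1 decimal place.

Calculated osmolality = 2·Na + glucose + BUN/2.8
= 2·131 + 4.6 + 46/2.8
= 262 + 4.60 + 16.43
= 283.03 mOsm/kg ≈ 283.0 mOsm/kg
Osmolar gap = measured − calculated = 285 − 283.0 = 2.0 mOsm/kg

2.0 mOsm/kg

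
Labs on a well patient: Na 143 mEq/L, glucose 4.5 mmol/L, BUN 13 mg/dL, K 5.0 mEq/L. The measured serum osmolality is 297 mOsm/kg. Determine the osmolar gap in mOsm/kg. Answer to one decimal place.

1.9 mOsm/kg

Calculated osmolality = 2·Na + glucose + BUN/2.8
= 2·143 + 4.5 + 13/2.8
= 286 + 4.50 + 4.64
= 295.14 mOsm/kg ≈ 295.1 mOsm/kg
Osmolar gap = measured − calculated = 297 − 295.1 = 1.9 mOsm/kg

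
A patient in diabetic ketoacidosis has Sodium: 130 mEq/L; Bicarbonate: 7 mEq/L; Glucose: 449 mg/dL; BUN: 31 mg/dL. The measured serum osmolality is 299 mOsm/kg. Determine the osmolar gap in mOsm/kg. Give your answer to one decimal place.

3.0 mOsm/kg

Calculated osmolality = 2·Na + glucose/18 + BUN/2.8
= 2·130 + 449/18 + 31/2.8
= 260 + 24.94 + 11.07
= 296.01 mOsm/kg ≈ 296.0 mOsm/kg
Osmolar gap = measured − calculated = 299 − 296.0 = 3.0 mOsm/kg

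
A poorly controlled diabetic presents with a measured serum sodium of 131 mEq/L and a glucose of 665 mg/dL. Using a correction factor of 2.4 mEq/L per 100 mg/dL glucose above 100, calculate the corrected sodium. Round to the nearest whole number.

145 mEq/L

Corrected Na = measured Na + 2.4 · (glucose − 100)/100
= 131 + 2.4 · (665 − 100)/100
= 131 + 13.6
= 144.6 mEq/L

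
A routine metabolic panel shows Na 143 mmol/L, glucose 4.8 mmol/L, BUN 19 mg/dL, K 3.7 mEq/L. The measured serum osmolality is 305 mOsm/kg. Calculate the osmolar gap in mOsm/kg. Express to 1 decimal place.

Calculated osmolality = 2·Na + glucose + BUN/2.8
= 2·143 + 4.8 + 19/2.8
= 286 + 4.80 + 6.79
= 297.59 mOsm/kg ≈ 297.6 mOsm/kg
Osmolar gap = measured − calculated = 305 − 297.6 = 7.4 mOsm/kg

7.4 mOsm/kg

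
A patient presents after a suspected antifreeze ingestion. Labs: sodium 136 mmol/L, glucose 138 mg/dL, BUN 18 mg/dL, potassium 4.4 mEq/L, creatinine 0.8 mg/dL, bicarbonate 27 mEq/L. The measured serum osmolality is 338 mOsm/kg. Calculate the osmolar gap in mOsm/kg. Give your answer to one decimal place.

51.9 mOsm/kg

Calculated osmolality = 2·Na + glucose/18 + BUN/2.8
= 2·136 + 138/18 + 18/2.8
= 272 + 7.67 + 6.43
= 286.1 mOsm/kg ≈ 286.1 mOsm/kg
Osmolar gap = measured − calculated = 338 − 286.1 = 51.9 mOsm/kg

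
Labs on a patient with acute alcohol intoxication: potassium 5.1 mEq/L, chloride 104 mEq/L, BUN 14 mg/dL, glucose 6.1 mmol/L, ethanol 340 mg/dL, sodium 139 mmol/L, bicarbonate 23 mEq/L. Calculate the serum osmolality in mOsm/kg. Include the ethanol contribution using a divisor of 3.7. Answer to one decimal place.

381.0 mOsm/kg

Calculated osmolality = 2·Na + glucose + BUN/2.8 + ethanol/3.7
= 2·139 + 6.1 + 14/2.8 + 340/3.7
= 278 + 6.10 + 5 + 91.89
= 380.99 mOsm/kg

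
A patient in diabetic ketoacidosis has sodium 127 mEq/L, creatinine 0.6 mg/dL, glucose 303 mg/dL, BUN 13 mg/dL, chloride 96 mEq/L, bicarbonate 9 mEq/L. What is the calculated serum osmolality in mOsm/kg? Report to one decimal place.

Calculated osmolality = 2·Na + glucose/18 + BUN/2.8
= 2·127 + 303/18 + 13/2.8
= 254 + 16.83 + 4.64
= 275.47 mOsm/kg

275.5 mOsm/kg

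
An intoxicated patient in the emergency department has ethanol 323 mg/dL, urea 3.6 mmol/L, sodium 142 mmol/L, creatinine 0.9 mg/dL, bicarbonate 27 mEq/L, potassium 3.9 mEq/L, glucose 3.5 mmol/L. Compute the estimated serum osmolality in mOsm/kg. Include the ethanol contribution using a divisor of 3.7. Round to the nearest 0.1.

378.4 mOsm/kg

Calculated osmolality = 2·Na + glucose + urea + ethanol/3.7
= 2·142 + 3.5 + 3.6 + 323/3.7
= 284 + 3.50 + 3.60 + 87.30
= 378.4 mOsm/kg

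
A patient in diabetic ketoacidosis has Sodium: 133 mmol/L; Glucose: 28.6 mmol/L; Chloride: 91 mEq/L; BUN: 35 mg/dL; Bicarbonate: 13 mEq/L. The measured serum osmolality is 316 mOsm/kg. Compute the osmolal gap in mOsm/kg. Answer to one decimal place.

8.9 mOsm/kg

Calculated osmolality = 2·Na + glucose + BUN/2.8
= 2·133 + 28.6 + 35/2.8
= 266 + 28.60 + 12.50
= 307.1 mOsm/kg ≈ 307.1 mOsm/kg
Osmolar gap = measured − calculated = 316 − 307.1 = 8.9 mOsm/kg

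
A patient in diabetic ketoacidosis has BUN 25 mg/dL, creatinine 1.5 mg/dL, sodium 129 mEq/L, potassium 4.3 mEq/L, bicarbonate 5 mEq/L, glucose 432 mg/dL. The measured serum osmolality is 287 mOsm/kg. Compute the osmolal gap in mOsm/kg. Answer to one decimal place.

-3.9 mOsm/kg

Calculated osmolality = 2·Na + glucose/18 + BUN/2.8
= 2·129 + 432/18 + 25/2.8
= 258 + 24 + 8.93
= 290.93 mOsm/kg ≈ 290.9 mOsm/kg
Osmolar gap = measured − calculated = 287 − 290.9 = -3.9 mOsm/kg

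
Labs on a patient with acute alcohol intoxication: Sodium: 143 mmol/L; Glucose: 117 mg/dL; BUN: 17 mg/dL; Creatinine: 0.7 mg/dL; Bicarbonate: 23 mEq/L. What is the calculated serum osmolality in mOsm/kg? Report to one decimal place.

Calculated osmolality = 2·Na + glucose/18 + BUN/2.8
= 2·143 + 117/18 + 17/2.8
= 286 + 6.50 + 6.07
= 298.57 mOsm/kg

298.6 mOsm/kg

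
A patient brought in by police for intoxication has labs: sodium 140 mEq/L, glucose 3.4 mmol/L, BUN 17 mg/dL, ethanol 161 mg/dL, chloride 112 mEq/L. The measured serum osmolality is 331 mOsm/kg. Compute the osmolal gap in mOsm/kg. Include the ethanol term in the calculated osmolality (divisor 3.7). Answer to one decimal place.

Calculated osmolality = 2·Na + glucose + BUN/2.8 + ethanol/3.7
= 2·140 + 3.4 + 17/2.8 + 161/3.7
= 280 + 3.40 + 6.07 + 43.51
= 332.98 mOsm/kg ≈ 333.0 mOsm/kg
Osmolar gap = measured − calculated = 331 − 333.0 = -2.0 mOsm/kg

-2.0 mOsm/kg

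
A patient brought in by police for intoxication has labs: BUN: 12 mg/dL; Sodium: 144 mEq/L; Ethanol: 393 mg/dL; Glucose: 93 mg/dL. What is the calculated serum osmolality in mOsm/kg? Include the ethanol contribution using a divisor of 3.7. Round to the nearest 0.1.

Calculated osmolality = 2·Na + glucose/18 + BUN/2.8 + ethanol/3.7
= 2·144 + 93/18 + 12/2.8 + 393/3.7
= 288 + 5.17 + 4.29 + 106.22
= 403.68 mOsm/kg

403.7 mOsm/kg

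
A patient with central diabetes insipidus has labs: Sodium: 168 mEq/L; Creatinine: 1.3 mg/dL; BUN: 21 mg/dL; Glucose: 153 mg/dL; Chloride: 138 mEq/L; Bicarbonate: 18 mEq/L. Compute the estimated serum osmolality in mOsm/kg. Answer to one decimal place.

Calculated osmolality = 2·Na + glucose/18 + BUN/2.8
= 2·168 + 153/18 + 21/2.8
= 336 + 8.50 + 7.50
= 352 mOsm/kg

352.0 mOsm/kg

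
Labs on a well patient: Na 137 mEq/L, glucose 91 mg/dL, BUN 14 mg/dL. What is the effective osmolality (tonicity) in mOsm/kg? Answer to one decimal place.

279.1 mOsm/kg

Effective osmolality excludes urea (freely permeant across cell membranes):
2·Na + glucose/18
= 2·137 + 91/18
= 274 + 5.06
= 279.06 mOsm/kg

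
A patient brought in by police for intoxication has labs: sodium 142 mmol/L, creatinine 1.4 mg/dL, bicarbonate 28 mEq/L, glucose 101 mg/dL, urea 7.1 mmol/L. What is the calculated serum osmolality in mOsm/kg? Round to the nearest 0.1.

Calculated osmolality = 2·Na + glucose/18 + urea
= 2·142 + 101/18 + 7.1
= 284 + 5.61 + 7.10
= 296.71 mOsm/kg

296.7 mOsm/kg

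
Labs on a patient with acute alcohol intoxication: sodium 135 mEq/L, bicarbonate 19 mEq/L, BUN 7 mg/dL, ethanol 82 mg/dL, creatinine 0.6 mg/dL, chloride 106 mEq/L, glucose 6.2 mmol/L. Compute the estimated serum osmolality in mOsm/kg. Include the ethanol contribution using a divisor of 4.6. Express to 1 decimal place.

Calculated osmolality = 2·Na + glucose + BUN/2.8 + ethanol/4.6
= 2·135 + 6.2 + 7/2.8 + 82/4.6
= 270 + 6.20 + 2.50 + 17.83
= 296.53 mOsm/kg

296.5 mOsm/kg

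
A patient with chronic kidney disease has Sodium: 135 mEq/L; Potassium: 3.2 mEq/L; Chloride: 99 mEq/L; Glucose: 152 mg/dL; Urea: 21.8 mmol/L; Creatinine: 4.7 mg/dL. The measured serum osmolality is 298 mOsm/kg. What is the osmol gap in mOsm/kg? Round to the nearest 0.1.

Calculated osmolality = 2·Na + glucose/18 + urea
= 2·135 + 152/18 + 21.8
= 270 + 8.44 + 21.80
= 300.24 mOsm/kg ≈ 300.2 mOsm/kg
Osmolar gap = measured − calculated = 298 − 300.2 = -2.2 mOsm/kg

-2.2 mOsm/kg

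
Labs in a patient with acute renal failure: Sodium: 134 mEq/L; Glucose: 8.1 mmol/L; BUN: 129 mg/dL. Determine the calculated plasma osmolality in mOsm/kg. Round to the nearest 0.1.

322.2 mOsm/kg

Calculated osmolality = 2·Na + glucose + BUN/2.8
= 2·134 + 8.1 + 129/2.8
= 268 + 8.10 + 46.07
= 322.17 mOsm/kg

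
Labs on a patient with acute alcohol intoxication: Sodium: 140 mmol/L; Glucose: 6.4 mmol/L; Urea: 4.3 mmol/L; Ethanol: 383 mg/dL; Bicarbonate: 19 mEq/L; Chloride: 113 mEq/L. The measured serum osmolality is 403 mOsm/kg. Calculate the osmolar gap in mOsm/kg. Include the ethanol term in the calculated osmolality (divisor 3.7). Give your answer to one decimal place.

8.8 mOsm/kg

Calculated osmolality = 2·Na + glucose + urea + ethanol/3.7
= 2·140 + 6.4 + 4.3 + 383/3.7
= 280 + 6.40 + 4.30 + 103.51
= 394.21 mOsm/kg ≈ 394.2 mOsm/kg
Osmolar gap = measured − calculated = 403 − 394.2 = 8.8 mOsm/kg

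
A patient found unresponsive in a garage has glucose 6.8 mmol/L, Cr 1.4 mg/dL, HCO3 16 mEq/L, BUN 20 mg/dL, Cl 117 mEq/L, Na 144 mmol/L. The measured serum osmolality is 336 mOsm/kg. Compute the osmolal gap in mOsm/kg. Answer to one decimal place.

34.1 mOsm/kg

Calculated osmolality = 2·Na + glucose + BUN/2.8
= 2·144 + 6.8 + 20/2.8
= 288 + 6.80 + 7.14
= 301.94 mOsm/kg ≈ 301.9 mOsm/kg
Osmolar gap = measured − calculated = 336 − 301.9 = 34.1 mOsm/kg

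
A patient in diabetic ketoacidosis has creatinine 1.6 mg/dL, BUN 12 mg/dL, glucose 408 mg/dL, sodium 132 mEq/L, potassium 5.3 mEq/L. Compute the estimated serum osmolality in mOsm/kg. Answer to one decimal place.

291.0 mOsm/kg

Calculated osmolality = 2·Na + glucose/18 + BUN/2.8
= 2·132 + 408/18 + 12/2.8
= 264 + 22.67 + 4.29
= 290.96 mOsm/kg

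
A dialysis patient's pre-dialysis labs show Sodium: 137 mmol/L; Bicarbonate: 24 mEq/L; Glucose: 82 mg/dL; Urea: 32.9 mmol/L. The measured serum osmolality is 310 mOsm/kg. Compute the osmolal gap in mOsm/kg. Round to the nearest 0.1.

-1.5 mOsm/kg

Calculated osmolality = 2·Na + glucose/18 + urea
= 2·137 + 82/18 + 32.9
= 274 + 4.56 + 32.90
= 311.46 mOsm/kg ≈ 311.5 mOsm/kg
Osmolar gap = measured − calculated = 310 − 311.5 = -1.5 mOsm/kg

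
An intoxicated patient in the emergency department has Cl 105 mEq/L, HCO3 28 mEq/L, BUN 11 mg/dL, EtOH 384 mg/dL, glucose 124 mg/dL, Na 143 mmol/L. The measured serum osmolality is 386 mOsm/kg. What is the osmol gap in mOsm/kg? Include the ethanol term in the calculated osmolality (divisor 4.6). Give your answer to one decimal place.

5.7 mOsm/kg

Calculated osmolality = 2·Na + glucose/18 + BUN/2.8 + ethanol/4.6
= 2·143 + 124/18 + 11/2.8 + 384/4.6
= 286 + 6.89 + 3.93 + 83.48
= 380.3 mOsm/kg ≈ 380.3 mOsm/kg
Osmolar gap = measured − calculated = 386 − 380.3 = 5.7 mOsm/kg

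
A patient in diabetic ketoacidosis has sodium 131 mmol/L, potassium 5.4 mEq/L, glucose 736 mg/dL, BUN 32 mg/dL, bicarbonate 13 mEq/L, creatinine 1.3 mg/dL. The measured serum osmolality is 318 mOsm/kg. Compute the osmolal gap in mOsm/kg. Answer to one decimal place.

Calculated osmolality = 2·Na + glucose/18 + BUN/2.8
= 2·131 + 736/18 + 32/2.8
= 262 + 40.89 + 11.43
= 314.32 mOsm/kg ≈ 314.3 mOsm/kg
Osmolar gap = measured − calculated = 318 − 314.3 = 3.7 mOsm/kg

3.7 mOsm/kg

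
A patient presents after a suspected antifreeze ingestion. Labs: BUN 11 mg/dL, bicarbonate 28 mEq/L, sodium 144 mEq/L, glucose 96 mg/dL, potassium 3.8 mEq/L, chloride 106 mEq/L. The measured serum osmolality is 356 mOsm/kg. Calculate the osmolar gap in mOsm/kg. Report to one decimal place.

Calculated osmolality = 2·Na + glucose/18 + BUN/2.8
= 2·144 + 96/18 + 11/2.8
= 288 + 5.33 + 3.93
= 297.26 mOsm/kg ≈ 297.3 mOsm/kg
Osmolar gap = measured − calculated = 356 − 297.3 = 58.7 mOsm/kg

58.7 mOsm/kg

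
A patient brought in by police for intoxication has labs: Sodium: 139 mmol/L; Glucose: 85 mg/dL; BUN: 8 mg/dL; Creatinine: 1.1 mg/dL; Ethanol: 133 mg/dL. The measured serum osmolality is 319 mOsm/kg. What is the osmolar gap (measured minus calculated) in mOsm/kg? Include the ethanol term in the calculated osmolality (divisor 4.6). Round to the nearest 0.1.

Calculated osmolality = 2·Na + glucose/18 + BUN/2.8 + ethanol/4.6
= 2·139 + 85/18 + 8/2.8 + 133/4.6
= 278 + 4.72 + 2.86 + 28.91
= 314.49 mOsm/kg ≈ 314.5 mOsm/kg
Osmolar gap = measured − calculated = 319 − 314.5 = 4.5 mOsm/kg

4.5 mOsm/kg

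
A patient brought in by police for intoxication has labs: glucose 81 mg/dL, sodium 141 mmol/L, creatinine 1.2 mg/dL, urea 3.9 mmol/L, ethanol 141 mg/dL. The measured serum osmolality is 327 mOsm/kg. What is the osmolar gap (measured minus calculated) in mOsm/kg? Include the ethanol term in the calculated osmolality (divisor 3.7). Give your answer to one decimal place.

-1.5 mOsm/kg

Calculated osmolality = 2·Na + glucose/18 + urea + ethanol/3.7
= 2·141 + 81/18 + 3.9 + 141/3.7
= 282 + 4.50 + 3.90 + 38.11
= 328.51 mOsm/kg ≈ 328.5 mOsm/kg
Osmolar gap = measured − calculated = 327 − 328.5 = -1.5 mOsm/kg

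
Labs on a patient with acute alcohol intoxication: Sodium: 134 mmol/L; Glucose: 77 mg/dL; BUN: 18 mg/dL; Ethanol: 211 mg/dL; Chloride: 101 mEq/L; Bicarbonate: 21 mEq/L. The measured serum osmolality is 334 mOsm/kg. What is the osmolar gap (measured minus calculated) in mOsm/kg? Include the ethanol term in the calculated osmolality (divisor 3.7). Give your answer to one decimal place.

Calculated osmolality = 2·Na + glucose/18 + BUN/2.8 + ethanol/3.7
= 2·134 + 77/18 + 18/2.8 + 211/3.7
= 268 + 4.28 + 6.43 + 57.03
= 335.74 mOsm/kg ≈ 335.7 mOsm/kg
Osmolar gap = measured − calculated = 334 − 335.7 = -1.7 mOsm/kg

-1.7 mOsm/kg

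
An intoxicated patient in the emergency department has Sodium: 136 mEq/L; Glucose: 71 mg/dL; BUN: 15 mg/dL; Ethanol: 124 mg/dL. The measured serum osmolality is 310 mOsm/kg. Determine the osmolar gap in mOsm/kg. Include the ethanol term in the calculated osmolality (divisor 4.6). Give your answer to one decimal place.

Calculated osmolality = 2·Na + glucose/18 + BUN/2.8 + ethanol/4.6
= 2·136 + 71/18 + 15/2.8 + 124/4.6
= 272 + 3.94 + 5.36 + 26.96
= 308.26 mOsm/kg ≈ 308.3 mOsm/kg
Osmolar gap = measured − calculated = 310 − 308.3 = 1.7 mOsm/kg

1.7 mOsm/kg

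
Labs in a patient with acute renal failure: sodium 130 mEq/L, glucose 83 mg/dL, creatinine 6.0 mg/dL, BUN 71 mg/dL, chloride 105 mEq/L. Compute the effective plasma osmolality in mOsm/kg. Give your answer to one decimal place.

Effective osmolality excludes urea (freely permeant across cell membranes):
2·Na + glucose/18
= 2·130 + 83/18
= 260 + 4.61
= 264.61 mOsm/kg

264.6 mOsm/kg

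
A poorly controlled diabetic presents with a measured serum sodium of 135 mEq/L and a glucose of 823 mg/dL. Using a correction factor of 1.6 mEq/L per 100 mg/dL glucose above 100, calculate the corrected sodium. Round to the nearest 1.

Corrected Na = measured Na + 1.6 · (glucose − 100)/100
= 135 + 1.6 · (823 − 100)/100
= 135 + 11.6
= 146.6 mEq/L

147 mEq/L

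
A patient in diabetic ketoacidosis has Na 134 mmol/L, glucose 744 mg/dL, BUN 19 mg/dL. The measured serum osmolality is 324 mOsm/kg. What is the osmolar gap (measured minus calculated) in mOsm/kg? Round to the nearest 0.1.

7.9 mOsm/kg

Calculated osmolality = 2·Na + glucose/18 + BUN/2.8
= 2·134 + 744/18 + 19/2.8
= 268 + 41.33 + 6.79
= 316.12 mOsm/kg ≈ 316.1 mOsm/kg
Osmolar gap = measured − calculated = 324 − 316.1 = 7.9 mOsm/kg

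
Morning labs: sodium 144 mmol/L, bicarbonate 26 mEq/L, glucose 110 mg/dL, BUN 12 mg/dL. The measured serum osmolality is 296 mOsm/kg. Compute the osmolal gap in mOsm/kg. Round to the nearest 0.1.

-2.4 mOsm/kg

Calculated osmolality = 2·Na + glucose/18 + BUN/2.8
= 2·144 + 110/18 + 12/2.8
= 288 + 6.11 + 4.29
= 298.4 mOsm/kg ≈ 298.4 mOsm/kg
Osmolar gap = measured − calculated = 296 − 298.4 = -2.4 mOsm/kg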